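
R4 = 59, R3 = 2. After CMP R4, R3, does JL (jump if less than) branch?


Trace:
  R4 = 59, R3 = 2
  CMP R4, R3  → compares 59 vs 2
  JL checks: is 59 less than 2?
  59 > 2, so condition is false
Branch taken: No

No


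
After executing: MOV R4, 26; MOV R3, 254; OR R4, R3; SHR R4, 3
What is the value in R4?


Register state trace:
  MOV R4, 26  → R4 = 26 (0b00011010)
  MOV R3, 254  → R3 = 254 (0b11111110)
  OR R4, R3  → R4 = 26 OR 254 = 254 (0b11111110)
  SHR R4, 3  → R4 = 254 >> 3 = 31
Final: R4 = 31

31


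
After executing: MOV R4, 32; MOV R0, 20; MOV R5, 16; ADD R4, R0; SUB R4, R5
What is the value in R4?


Register state trace:
  MOV R4, 32  → R4 = 32
  MOV R0, 20  → R0 = 20
  MOV R5, 16  → R5 = 16
  ADD R4, R0  → R4 = 32 + 20 = 52
  SUB R4, R5  → R4 = 52 - 16 = 36
Final: R4 = 36

36


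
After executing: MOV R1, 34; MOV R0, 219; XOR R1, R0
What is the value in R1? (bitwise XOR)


Register state trace:
  MOV R1, 34  → R1 = 34 (0b00100010)
  MOV R0, 219  → R0 = 219 (0b11011011)
  XOR R1, R0  → R1 = 34 XOR 219 = 249 (0b11111001)
Final: R1 = 249

249


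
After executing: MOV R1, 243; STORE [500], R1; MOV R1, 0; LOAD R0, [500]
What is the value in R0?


Register and memory trace:
  MOV R1, 243  → R1 = 243
  STORE [500], R1  → mem[500] = 243
  MOV R1, 0  → R1 = 0
  LOAD R0, [500]  → R0 = mem[500] = 243
Final: R0 = 243

243


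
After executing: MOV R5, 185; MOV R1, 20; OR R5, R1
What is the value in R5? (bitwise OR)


Register state trace:
  MOV R5, 185  → R5 = 185 (0b10111001)
  MOV R1, 20  → R1 = 20 (0b00010100)
  OR R5, R1   → R5 = 185 OR 20 = 189 (0b10111101)
Final: R5 = 189

189


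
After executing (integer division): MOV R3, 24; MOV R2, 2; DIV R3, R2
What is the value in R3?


Register state trace:
  MOV R3, 24  → R3 = 24
  MOV R2, 2  → R2 = 2
  DIV R3, R2  → R3 = 24 // 2 = 12
Final: R3 = 12

12


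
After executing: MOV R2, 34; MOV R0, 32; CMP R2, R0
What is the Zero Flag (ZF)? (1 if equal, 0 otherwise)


Register state trace:
  MOV R2, 34  → R2 = 34
  MOV R0, 32  → R0 = 32
  CMP R2, R0  → computes 34 - 32 = 2
  Result is nonzero, so values are not equal
ZF = 0

0


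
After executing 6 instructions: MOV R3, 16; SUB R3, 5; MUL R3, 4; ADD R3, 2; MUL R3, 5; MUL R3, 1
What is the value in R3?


Register state trace:
  MOV R3, 16  → R3 = 16
  SUB R3, 5  → R3 = 16 - 5 = 11
  MUL R3, 4  → R3 = 11 * 4 = 44
  ADD R3, 2  → R3 = 44 + 2 = 46
  MUL R3, 5  → R3 = 46 * 5 = 230
  MUL R3, 1  → R3 = 230 * 1 = 230
Final: R3 = 230

230


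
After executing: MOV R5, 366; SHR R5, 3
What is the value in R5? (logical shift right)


Register state trace:
  MOV R5, 366  → R5 = 366
  SHR R5, 3  → R5 = 366 >> 3 = 366 // 2^3 = 45
Final: R5 = 45

45


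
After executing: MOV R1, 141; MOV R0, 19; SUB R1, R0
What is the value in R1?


Register state trace:
  MOV R1, 141  → R1 = 141
  MOV R0, 19  → R0 = 19
  SUB R1, R0  → R1 = 141 - 19 = 122
Final: R1 = 122

122


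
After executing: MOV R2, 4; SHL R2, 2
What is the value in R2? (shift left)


Register state trace:
  MOV R2, 4  → R2 = 4
  SHL R2, 2  → R2 = 4 << 2 = 4 * 2^2 = 16
Final: R2 = 16

16


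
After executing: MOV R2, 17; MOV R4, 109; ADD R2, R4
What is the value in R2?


Register state trace:
  MOV R2, 17  → R2 = 17
  MOV R4, 109  → R4 = 109
  ADD R2, R4  → R2 = 17 + 109 = 126
Final: R2 = 126

126


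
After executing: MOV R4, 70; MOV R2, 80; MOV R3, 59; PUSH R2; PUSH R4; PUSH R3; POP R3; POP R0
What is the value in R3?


Stack trace (top is rightmost):
  MOV R4, 70  → R4 = 70
  MOV R2, 80  → R2 = 80
  MOV R3, 59  → R3 = 59
  PUSH R2  → stack: [80]
  PUSH R4  → stack: [80, 70]
  PUSH R3  → stack: [80, 70, 59]
  POP R3  → R3 = 59, stack: [80, 70]
  POP R0  → R0 = 70, stack: [80]
Final: R3 = 59

59


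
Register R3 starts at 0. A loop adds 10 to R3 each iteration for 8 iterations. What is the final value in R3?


Starting value: R3 = 0
  Iter 1: R3 = 0 + 10 = 10
  Iter 2: R3 = 10 + 10 = 20
  Iter 3: R3 = 20 + 10 = 30
  Iter 4: R3 = 30 + 10 = 40
  Iter 5: R3 = 40 + 10 = 50
  Iter 6: R3 = 50 + 10 = 60
  Iter 7: R3 = 60 + 10 = 70
  Iter 8: R3 = 70 + 10 = 80
Final: R3 = 80

80


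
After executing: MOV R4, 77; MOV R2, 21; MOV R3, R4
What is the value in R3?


Register state trace:
  MOV R4, 77  → R4 = 77
  MOV R2, 21  → R2 = 21
  MOV R3, R4  → R3 = 77
Final: R3 = 77

77


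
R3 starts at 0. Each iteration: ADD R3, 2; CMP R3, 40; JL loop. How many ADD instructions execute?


Loop trace (R3 starts at 0, target 40, step 2):
  ADD #1: R3 = 0 + 2 = 2  → 2 < 40, loop
  ADD #2: R3 = 2 + 2 = 4  → 4 < 40, loop
  ADD #3: R3 = 4 + 2 = 6  → 6 < 40, loop
  ADD #4: R3 = 6 + 2 = 8  → 8 < 40, loop
  ADD #5: R3 = 8 + 2 = 10  → 10 < 40, loop
  ADD #6: R3 = 10 + 2 = 12  → 12 < 40, loop
  ADD #7: R3 = 12 + 2 = 14  → 14 < 40, loop
  ADD #8: R3 = 14 + 2 = 16  → 16 < 40, loop
  ADD #9: R3 = 16 + 2 = 18  → 18 < 40, loop
  ADD #10: R3 = 18 + 2 = 20  → 20 < 40, loop
  ADD #11: R3 = 20 + 2 = 22  → 22 < 40, loop
  ADD #12: R3 = 22 + 2 = 24  → 24 < 40, loop
  ADD #13: R3 = 24 + 2 = 26  → 26 < 40, loop
  ADD #14: R3 = 26 + 2 = 28  → 28 < 40, loop
  ADD #15: R3 = 28 + 2 = 30  → 30 < 40, loop
  ADD #16: R3 = 30 + 2 = 32  → 32 < 40, loop
  ADD #17: R3 = 32 + 2 = 34  → 34 < 40, loop
  ADD #18: R3 = 34 + 2 = 36  → 36 < 40, loop
  ADD #19: R3 = 36 + 2 = 38  → 38 < 40, loop
  ADD #20: R3 = 38 + 2 = 40  → 40 >= 40, exit
Total ADD instructions: 20

20


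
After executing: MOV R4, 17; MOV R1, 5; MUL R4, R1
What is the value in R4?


Register state trace:
  MOV R4, 17  → R4 = 17
  MOV R1, 5  → R1 = 5
  MUL R4, R1  → R4 = 17 * 5 = 85
Final: R4 = 85

85


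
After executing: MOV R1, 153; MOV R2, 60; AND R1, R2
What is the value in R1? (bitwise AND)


Register state trace:
  MOV R1, 153  → R1 = 153 (0b10011001)
  MOV R2, 60  → R2 = 60 (0b00111100)
  AND R1, R2  → R1 = 153 AND 60 = 24 (0b00011000)
Final: R1 = 24

24


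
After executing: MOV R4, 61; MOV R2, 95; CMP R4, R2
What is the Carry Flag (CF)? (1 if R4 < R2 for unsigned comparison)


Register state trace:
  MOV R4, 61  → R4 = 61
  MOV R2, 95  → R2 = 95
  CMP R4, R2  → unsigned 61 - 95: borrow occurs
  61 < 95, so CF = 1
CF = 1

1


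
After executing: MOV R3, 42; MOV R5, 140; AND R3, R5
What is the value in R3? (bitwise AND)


Register state trace:
  MOV R3, 42  → R3 = 42 (0b00101010)
  MOV R5, 140  → R5 = 140 (0b10001100)
  AND R3, R5  → R3 = 42 AND 140 = 8 (0b00001000)
Final: R3 = 8

8


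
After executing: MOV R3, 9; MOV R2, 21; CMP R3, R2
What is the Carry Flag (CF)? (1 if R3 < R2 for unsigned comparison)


Register state trace:
  MOV R3, 9  → R3 = 9
  MOV R2, 21  → R2 = 21
  CMP R3, R2  → unsigned 9 - 21: borrow occurs
  9 < 21, so CF = 1
CF = 1

1


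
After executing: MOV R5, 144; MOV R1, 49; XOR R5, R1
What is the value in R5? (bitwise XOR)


Register state trace:
  MOV R5, 144  → R5 = 144 (0b10010000)
  MOV R1, 49  → R1 = 49 (0b00110001)
  XOR R5, R1  → R5 = 144 XOR 49 = 161 (0b10100001)
Final: R5 = 161

161


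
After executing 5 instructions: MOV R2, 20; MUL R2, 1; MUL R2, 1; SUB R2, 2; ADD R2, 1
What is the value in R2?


Register state trace:
  MOV R2, 20  → R2 = 20
  MUL R2, 1  → R2 = 20 * 1 = 20
  MUL R2, 1  → R2 = 20 * 1 = 20
  SUB R2, 2  → R2 = 20 - 2 = 18
  ADD R2, 1  → R2 = 18 + 1 = 19
Final: R2 = 19

19


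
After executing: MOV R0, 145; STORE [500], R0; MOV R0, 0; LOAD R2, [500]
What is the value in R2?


Register and memory trace:
  MOV R0, 145  → R0 = 145
  STORE [500], R0  → mem[500] = 145
  MOV R0, 0  → R0 = 0
  LOAD R2, [500]  → R2 = mem[500] = 145
Final: R2 = 145

145


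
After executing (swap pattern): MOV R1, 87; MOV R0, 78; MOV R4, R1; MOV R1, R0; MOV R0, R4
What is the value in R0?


Register state trace (swap pattern):
  MOV R1, 87  → R1 = 87
  MOV R0, 78  → R0 = 78
  MOV R4, R1  → R4 = 87  (save R1)
  MOV R1, R0  → R1 = 78  (R1 gets R0's value)
  MOV R0, R4  → R0 = 87  (R0 gets saved value)
Final: R0 = 87

87


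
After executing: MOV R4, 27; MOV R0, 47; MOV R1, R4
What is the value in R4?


Register state trace:
  MOV R4, 27  → R4 = 27
  MOV R0, 47  → R0 = 47
  MOV R1, R4  → R1 = 27
Final: R4 = 27

27


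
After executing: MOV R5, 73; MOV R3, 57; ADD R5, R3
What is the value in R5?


Register state trace:
  MOV R5, 73  → R5 = 73
  MOV R3, 57  → R3 = 57
  ADD R5, R3  → R5 = 73 + 57 = 130
Final: R5 = 130

130


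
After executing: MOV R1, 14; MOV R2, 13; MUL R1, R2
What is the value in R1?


Register state trace:
  MOV R1, 14  → R1 = 14
  MOV R2, 13  → R2 = 13
  MUL R1, R2  → R1 = 14 * 13 = 182
Final: R1 = 182

182


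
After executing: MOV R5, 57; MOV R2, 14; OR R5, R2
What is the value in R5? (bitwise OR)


Register state trace:
  MOV R5, 57  → R5 = 57 (0b00111001)
  MOV R2, 14  → R2 = 14 (0b00001110)
  OR R5, R2   → R5 = 57 OR 14 = 63 (0b00111111)
Final: R5 = 63

63


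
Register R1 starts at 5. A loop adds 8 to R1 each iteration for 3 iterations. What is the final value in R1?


Starting value: R1 = 5
  Iter 1: R1 = 5 + 8 = 13
  Iter 2: R1 = 13 + 8 = 21
  Iter 3: R1 = 21 + 8 = 29
Final: R1 = 29

29


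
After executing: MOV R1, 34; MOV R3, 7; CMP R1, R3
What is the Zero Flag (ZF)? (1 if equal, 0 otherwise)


Register state trace:
  MOV R1, 34  → R1 = 34
  MOV R3, 7  → R3 = 7
  CMP R1, R3  → computes 34 - 7 = 27
  Result is nonzero, so values are not equal
ZF = 0

0


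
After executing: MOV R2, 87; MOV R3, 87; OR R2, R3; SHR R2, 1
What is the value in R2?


Register state trace:
  MOV R2, 87  → R2 = 87 (0b01010111)
  MOV R3, 87  → R3 = 87 (0b01010111)
  OR R2, R3  → R2 = 87 OR 87 = 87 (0b01010111)
  SHR R2, 1  → R2 = 87 >> 1 = 43
Final: R2 = 43

43


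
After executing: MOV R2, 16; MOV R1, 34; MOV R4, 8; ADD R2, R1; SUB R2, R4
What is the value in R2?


Register state trace:
  MOV R2, 16  → R2 = 16
  MOV R1, 34  → R1 = 34
  MOV R4, 8  → R4 = 8
  ADD R2, R1  → R2 = 16 + 34 = 50
  SUB R2, R4  → R2 = 50 - 8 = 42
Final: R2 = 42

42


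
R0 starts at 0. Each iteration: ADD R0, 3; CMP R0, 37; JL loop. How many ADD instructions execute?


Loop trace (R0 starts at 0, target 37, step 3):
  ADD #1: R0 = 0 + 3 = 3  → 3 < 37, loop
  ADD #2: R0 = 3 + 3 = 6  → 6 < 37, loop
  ADD #3: R0 = 6 + 3 = 9  → 9 < 37, loop
  ADD #4: R0 = 9 + 3 = 12  → 12 < 37, loop
  ADD #5: R0 = 12 + 3 = 15  → 15 < 37, loop
  ADD #6: R0 = 15 + 3 = 18  → 18 < 37, loop
  ADD #7: R0 = 18 + 3 = 21  → 21 < 37, loop
  ADD #8: R0 = 21 + 3 = 24  → 24 < 37, loop
  ADD #9: R0 = 24 + 3 = 27  → 27 < 37, loop
  ADD #10: R0 = 27 + 3 = 30  → 30 < 37, loop
  ADD #11: R0 = 30 + 3 = 33  → 33 < 37, loop
  ADD #12: R0 = 33 + 3 = 36  → 36 < 37, loop
  ADD #13: R0 = 36 + 3 = 39  → 39 >= 37, exit
Total ADD instructions: 13

13


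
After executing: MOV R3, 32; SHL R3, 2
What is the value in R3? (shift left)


Register state trace:
  MOV R3, 32  → R3 = 32
  SHL R3, 2  → R3 = 32 << 2 = 32 * 2^2 = 128
Final: R3 = 128

128


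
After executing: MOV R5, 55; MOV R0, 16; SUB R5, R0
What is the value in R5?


Register state trace:
  MOV R5, 55  → R5 = 55
  MOV R0, 16  → R0 = 16
  SUB R5, R0  → R5 = 55 - 16 = 39
Final: R5 = 39

39


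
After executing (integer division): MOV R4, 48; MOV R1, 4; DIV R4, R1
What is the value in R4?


Register state trace:
  MOV R4, 48  → R4 = 48
  MOV R1, 4  → R1 = 4
  DIV R4, R1  → R4 = 48 // 4 = 12
Final: R4 = 12

12


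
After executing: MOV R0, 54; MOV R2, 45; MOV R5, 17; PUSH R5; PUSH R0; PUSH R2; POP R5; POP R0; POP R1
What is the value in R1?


Stack trace (top is rightmost):
  MOV R0, 54  → R0 = 54
  MOV R2, 45  → R2 = 45
  MOV R5, 17  → R5 = 17
  PUSH R5  → stack: [17]
  PUSH R0  → stack: [17, 54]
  PUSH R2  → stack: [17, 54, 45]
  POP R5  → R5 = 45, stack: [17, 54]
  POP R0  → R0 = 54, stack: [17]
  POP R1  → R1 = 17, stack: []
Final: R1 = 17

17


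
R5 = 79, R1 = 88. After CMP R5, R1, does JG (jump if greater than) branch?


Trace:
  R5 = 79, R1 = 88
  CMP R5, R1  → compares 79 vs 88
  JG checks: is 79 greater than 88?
  79 < 88, so condition is false
Branch taken: No

No


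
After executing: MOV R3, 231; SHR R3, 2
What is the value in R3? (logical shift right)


Register state trace:
  MOV R3, 231  → R3 = 231
  SHR R3, 2  → R3 = 231 >> 2 = 231 // 2^2 = 57
Final: R3 = 57

57


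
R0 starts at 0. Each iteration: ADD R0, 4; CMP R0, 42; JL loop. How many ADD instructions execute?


Loop trace (R0 starts at 0, target 42, step 4):
  ADD #1: R0 = 0 + 4 = 4  → 4 < 42, loop
  ADD #2: R0 = 4 + 4 = 8  → 8 < 42, loop
  ADD #3: R0 = 8 + 4 = 12  → 12 < 42, loop
  ADD #4: R0 = 12 + 4 = 16  → 16 < 42, loop
  ADD #5: R0 = 16 + 4 = 20  → 20 < 42, loop
  ADD #6: R0 = 20 + 4 = 24  → 24 < 42, loop
  ADD #7: R0 = 24 + 4 = 28  → 28 < 42, loop
  ADD #8: R0 = 28 + 4 = 32  → 32 < 42, loop
  ADD #9: R0 = 32 + 4 = 36  → 36 < 42, loop
  ADD #10: R0 = 36 + 4 = 40  → 40 < 42, loop
  ADD #11: R0 = 40 + 4 = 44  → 44 >= 42, exit
Total ADD instructions: 11

11


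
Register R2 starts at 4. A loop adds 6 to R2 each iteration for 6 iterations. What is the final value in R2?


Starting value: R2 = 4
  Iter 1: R2 = 4 + 6 = 10
  Iter 2: R2 = 10 + 6 = 16
  Iter 3: R2 = 16 + 6 = 22
  Iter 4: R2 = 22 + 6 = 28
  Iter 5: R2 = 28 + 6 = 34
  Iter 6: R2 = 34 + 6 = 40
Final: R2 = 40

40


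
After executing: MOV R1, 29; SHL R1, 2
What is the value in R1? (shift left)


Register state trace:
  MOV R1, 29  → R1 = 29
  SHL R1, 2  → R1 = 29 << 2 = 29 * 2^2 = 116
Final: R1 = 116

116


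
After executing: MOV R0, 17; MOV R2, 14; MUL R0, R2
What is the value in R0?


Register state trace:
  MOV R0, 17  → R0 = 17
  MOV R2, 14  → R2 = 14
  MUL R0, R2  → R0 = 17 * 14 = 238
Final: R0 = 238

238


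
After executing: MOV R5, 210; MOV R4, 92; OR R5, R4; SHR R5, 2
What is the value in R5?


Register state trace:
  MOV R5, 210  → R5 = 210 (0b11010010)
  MOV R4, 92  → R4 = 92 (0b01011100)
  OR R5, R4  → R5 = 210 OR 92 = 222 (0b11011110)
  SHR R5, 2  → R5 = 222 >> 2 = 55
Final: R5 = 55

55


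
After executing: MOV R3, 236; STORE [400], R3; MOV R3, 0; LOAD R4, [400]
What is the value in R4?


Register and memory trace:
  MOV R3, 236  → R3 = 236
  STORE [400], R3  → mem[400] = 236
  MOV R3, 0  → R3 = 0
  LOAD R4, [400]  → R4 = mem[400] = 236
Final: R4 = 236

236


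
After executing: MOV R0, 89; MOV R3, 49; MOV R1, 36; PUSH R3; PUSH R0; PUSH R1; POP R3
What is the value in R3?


Stack trace (top is rightmost):
  MOV R0, 89  → R0 = 89
  MOV R3, 49  → R3 = 49
  MOV R1, 36  → R1 = 36
  PUSH R3  → stack: [49]
  PUSH R0  → stack: [49, 89]
  PUSH R1  → stack: [49, 89, 36]
  POP R3  → R3 = 36, stack: [49, 89]
Final: R3 = 36

36


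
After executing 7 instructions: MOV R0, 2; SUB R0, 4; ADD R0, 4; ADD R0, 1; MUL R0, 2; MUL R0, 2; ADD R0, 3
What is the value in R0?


Register state trace:
  MOV R0, 2  → R0 = 2
  SUB R0, 4  → R0 = 2 - 4 = -2
  ADD R0, 4  → R0 = -2 + 4 = 2
  ADD R0, 1  → R0 = 2 + 1 = 3
  MUL R0, 2  → R0 = 3 * 2 = 6
  MUL R0, 2  → R0 = 6 * 2 = 12
  ADD R0, 3  → R0 = 12 + 3 = 15
Final: R0 = 15

15


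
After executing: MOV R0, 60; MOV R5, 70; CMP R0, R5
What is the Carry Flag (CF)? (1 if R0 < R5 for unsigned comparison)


Register state trace:
  MOV R0, 60  → R0 = 60
  MOV R5, 70  → R5 = 70
  CMP R0, R5  → unsigned 60 - 70: borrow occurs
  60 < 70, so CF = 1
CF = 1

1


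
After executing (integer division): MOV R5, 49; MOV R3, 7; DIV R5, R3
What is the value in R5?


Register state trace:
  MOV R5, 49  → R5 = 49
  MOV R3, 7  → R3 = 7
  DIV R5, R3  → R5 = 49 // 7 = 7
Final: R5 = 7

7


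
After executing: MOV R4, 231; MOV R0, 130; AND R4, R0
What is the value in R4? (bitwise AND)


Register state trace:
  MOV R4, 231  → R4 = 231 (0b11100111)
  MOV R0, 130  → R0 = 130 (0b10000010)
  AND R4, R0  → R4 = 231 AND 130 = 130 (0b10000010)
Final: R4 = 130

130


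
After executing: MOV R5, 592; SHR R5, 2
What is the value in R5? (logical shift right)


Register state trace:
  MOV R5, 592  → R5 = 592
  SHR R5, 2  → R5 = 592 >> 2 = 592 // 2^2 = 148
Final: R5 = 148

148


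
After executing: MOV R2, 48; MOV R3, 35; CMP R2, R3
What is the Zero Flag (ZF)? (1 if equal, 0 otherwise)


Register state trace:
  MOV R2, 48  → R2 = 48
  MOV R3, 35  → R3 = 35
  CMP R2, R3  → computes 48 - 35 = 13
  Result is nonzero, so values are not equal
ZF = 0

0


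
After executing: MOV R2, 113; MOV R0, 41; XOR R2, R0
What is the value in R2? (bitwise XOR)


Register state trace:
  MOV R2, 113  → R2 = 113 (0b01110001)
  MOV R0, 41  → R0 = 41 (0b00101001)
  XOR R2, R0  → R2 = 113 XOR 41 = 88 (0b01011000)
Final: R2 = 88

88


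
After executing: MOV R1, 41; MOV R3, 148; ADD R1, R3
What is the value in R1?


Register state trace:
  MOV R1, 41  → R1 = 41
  MOV R3, 148  → R3 = 148
  ADD R1, R3  → R1 = 41 + 148 = 189
Final: R1 = 189

189


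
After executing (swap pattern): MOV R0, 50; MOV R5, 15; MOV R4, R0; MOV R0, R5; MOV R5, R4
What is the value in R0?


Register state trace (swap pattern):
  MOV R0, 50  → R0 = 50
  MOV R5, 15  → R5 = 15
  MOV R4, R0  → R4 = 50  (save R0)
  MOV R0, R5  → R0 = 15  (R0 gets R5's value)
  MOV R5, R4  → R5 = 50  (R5 gets saved value)
Final: R0 = 15

15


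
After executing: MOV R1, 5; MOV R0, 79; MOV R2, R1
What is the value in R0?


Register state trace:
  MOV R1, 5  → R1 = 5
  MOV R0, 79  → R0 = 79
  MOV R2, R1  → R2 = 5
Final: R0 = 79

79


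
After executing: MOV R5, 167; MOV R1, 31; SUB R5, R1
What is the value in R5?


Register state trace:
  MOV R5, 167  → R5 = 167
  MOV R1, 31  → R1 = 31
  SUB R5, R1  → R5 = 167 - 31 = 136
Final: R5 = 136

136


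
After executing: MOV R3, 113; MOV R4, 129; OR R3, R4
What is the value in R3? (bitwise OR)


Register state trace:
  MOV R3, 113  → R3 = 113 (0b01110001)
  MOV R4, 129  → R4 = 129 (0b10000001)
  OR R3, R4   → R3 = 113 OR 129 = 241 (0b11110001)
Final: R3 = 241

241


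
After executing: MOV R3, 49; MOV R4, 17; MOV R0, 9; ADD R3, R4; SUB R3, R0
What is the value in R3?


Register state trace:
  MOV R3, 49  → R3 = 49
  MOV R4, 17  → R4 = 17
  MOV R0, 9  → R0 = 9
  ADD R3, R4  → R3 = 49 + 17 = 66
  SUB R3, R0  → R3 = 66 - 9 = 57
Final: R3 = 57

57


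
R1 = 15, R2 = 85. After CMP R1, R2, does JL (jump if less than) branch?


Trace:
  R1 = 15, R2 = 85
  CMP R1, R2  → compares 15 vs 85
  JL checks: is 15 less than 85?
  15 < 85, so condition is true
Branch taken: Yes

Yes


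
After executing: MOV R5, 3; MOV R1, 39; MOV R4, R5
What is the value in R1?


Register state trace:
  MOV R5, 3  → R5 = 3
  MOV R1, 39  → R1 = 39
  MOV R4, R5  → R4 = 3
Final: R1 = 39

39


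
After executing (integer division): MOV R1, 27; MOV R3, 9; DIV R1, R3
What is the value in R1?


Register state trace:
  MOV R1, 27  → R1 = 27
  MOV R3, 9  → R3 = 9
  DIV R1, R3  → R1 = 27 // 9 = 3
Final: R1 = 3

3


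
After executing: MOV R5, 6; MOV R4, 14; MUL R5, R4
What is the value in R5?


Register state trace:
  MOV R5, 6  → R5 = 6
  MOV R4, 14  → R4 = 14
  MUL R5, R4  → R5 = 6 * 14 = 84
Final: R5 = 84

84


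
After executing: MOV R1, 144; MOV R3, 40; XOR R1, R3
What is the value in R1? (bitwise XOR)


Register state trace:
  MOV R1, 144  → R1 = 144 (0b10010000)
  MOV R3, 40  → R3 = 40 (0b00101000)
  XOR R1, R3  → R1 = 144 XOR 40 = 184 (0b10111000)
Final: R1 = 184

184


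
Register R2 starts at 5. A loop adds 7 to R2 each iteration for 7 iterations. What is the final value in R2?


Starting value: R2 = 5
  Iter 1: R2 = 5 + 7 = 12
  Iter 2: R2 = 12 + 7 = 19
  Iter 3: R2 = 19 + 7 = 26
  Iter 4: R2 = 26 + 7 = 33
  Iter 5: R2 = 33 + 7 = 40
  Iter 6: R2 = 40 + 7 = 47
  Iter 7: R2 = 47 + 7 = 54
Final: R2 = 54

54


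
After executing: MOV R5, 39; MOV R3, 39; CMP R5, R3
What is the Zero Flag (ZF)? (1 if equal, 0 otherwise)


Register state trace:
  MOV R5, 39  → R5 = 39
  MOV R3, 39  → R3 = 39
  CMP R5, R3  → computes 39 - 39 = 0
  Result is zero, so values are equal
ZF = 1

1


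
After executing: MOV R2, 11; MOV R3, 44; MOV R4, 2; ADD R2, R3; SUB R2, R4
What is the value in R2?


Register state trace:
  MOV R2, 11  → R2 = 11
  MOV R3, 44  → R3 = 44
  MOV R4, 2  → R4 = 2
  ADD R2, R3  → R2 = 11 + 44 = 55
  SUB R2, R4  → R2 = 55 - 2 = 53
Final: R2 = 53

53


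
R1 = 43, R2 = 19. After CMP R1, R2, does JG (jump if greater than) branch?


Trace:
  R1 = 43, R2 = 19
  CMP R1, R2  → compares 43 vs 19
  JG checks: is 43 greater than 19?
  43 > 19, so condition is true
Branch taken: Yes

Yes


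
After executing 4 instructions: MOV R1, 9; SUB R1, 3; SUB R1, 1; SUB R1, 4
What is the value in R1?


Register state trace:
  MOV R1, 9  → R1 = 9
  SUB R1, 3  → R1 = 9 - 3 = 6
  SUB R1, 1  → R1 = 6 - 1 = 5
  SUB R1, 4  → R1 = 5 - 4 = 1
Final: R1 = 1

1


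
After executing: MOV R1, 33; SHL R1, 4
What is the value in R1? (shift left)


Register state trace:
  MOV R1, 33  → R1 = 33
  SHL R1, 4  → R1 = 33 << 4 = 33 * 2^4 = 528
Final: R1 = 528

528


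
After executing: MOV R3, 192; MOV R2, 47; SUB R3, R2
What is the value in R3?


Register state trace:
  MOV R3, 192  → R3 = 192
  MOV R2, 47  → R2 = 47
  SUB R3, R2  → R3 = 192 - 47 = 145
Final: R3 = 145

145


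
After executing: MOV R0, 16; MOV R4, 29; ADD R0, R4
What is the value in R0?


Register state trace:
  MOV R0, 16  → R0 = 16
  MOV R4, 29  → R4 = 29
  ADD R0, R4  → R0 = 16 + 29 = 45
Final: R0 = 45

45


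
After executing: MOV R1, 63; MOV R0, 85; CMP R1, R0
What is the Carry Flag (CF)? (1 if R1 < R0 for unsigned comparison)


Register state trace:
  MOV R1, 63  → R1 = 63
  MOV R0, 85  → R0 = 85
  CMP R1, R0  → unsigned 63 - 85: borrow occurs
  63 < 85, so CF = 1
CF = 1

1


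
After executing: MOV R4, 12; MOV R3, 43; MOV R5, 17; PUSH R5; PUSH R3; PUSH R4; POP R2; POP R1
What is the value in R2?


Stack trace (top is rightmost):
  MOV R4, 12  → R4 = 12
  MOV R3, 43  → R3 = 43
  MOV R5, 17  → R5 = 17
  PUSH R5  → stack: [17]
  PUSH R3  → stack: [17, 43]
  PUSH R4  → stack: [17, 43, 12]
  POP R2  → R2 = 12, stack: [17, 43]
  POP R1  → R1 = 43, stack: [17]
Final: R2 = 12

12


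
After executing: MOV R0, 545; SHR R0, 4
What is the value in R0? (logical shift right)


Register state trace:
  MOV R0, 545  → R0 = 545
  SHR R0, 4  → R0 = 545 >> 4 = 545 // 2^4 = 34
Final: R0 = 34

34


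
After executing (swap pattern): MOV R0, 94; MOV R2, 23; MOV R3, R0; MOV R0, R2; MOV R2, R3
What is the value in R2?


Register state trace (swap pattern):
  MOV R0, 94  → R0 = 94
  MOV R2, 23  → R2 = 23
  MOV R3, R0  → R3 = 94  (save R0)
  MOV R0, R2  → R0 = 23  (R0 gets R2's value)
  MOV R2, R3  → R2 = 94  (R2 gets saved value)
Final: R2 = 94

94


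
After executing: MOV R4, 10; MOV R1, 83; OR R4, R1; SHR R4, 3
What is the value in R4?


Register state trace:
  MOV R4, 10  → R4 = 10 (0b00001010)
  MOV R1, 83  → R1 = 83 (0b01010011)
  OR R4, R1  → R4 = 10 OR 83 = 91 (0b01011011)
  SHR R4, 3  → R4 = 91 >> 3 = 11
Final: R4 = 11

11


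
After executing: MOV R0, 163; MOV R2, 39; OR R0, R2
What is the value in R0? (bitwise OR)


Register state trace:
  MOV R0, 163  → R0 = 163 (0b10100011)
  MOV R2, 39  → R2 = 39 (0b00100111)
  OR R0, R2   → R0 = 163 OR 39 = 167 (0b10100111)
Final: R0 = 167

167


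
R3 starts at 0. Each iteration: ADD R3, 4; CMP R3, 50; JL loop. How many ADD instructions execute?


Loop trace (R3 starts at 0, target 50, step 4):
  ADD #1: R3 = 0 + 4 = 4  → 4 < 50, loop
  ADD #2: R3 = 4 + 4 = 8  → 8 < 50, loop
  ADD #3: R3 = 8 + 4 = 12  → 12 < 50, loop
  ADD #4: R3 = 12 + 4 = 16  → 16 < 50, loop
  ADD #5: R3 = 16 + 4 = 20  → 20 < 50, loop
  ADD #6: R3 = 20 + 4 = 24  → 24 < 50, loop
  ADD #7: R3 = 24 + 4 = 28  → 28 < 50, loop
  ADD #8: R3 = 28 + 4 = 32  → 32 < 50, loop
  ADD #9: R3 = 32 + 4 = 36  → 36 < 50, loop
  ADD #10: R3 = 36 + 4 = 40  → 40 < 50, loop
  ADD #11: R3 = 40 + 4 = 44  → 44 < 50, loop
  ADD #12: R3 = 44 + 4 = 48  → 48 < 50, loop
  ADD #13: R3 = 48 + 4 = 52  → 52 >= 50, exit
Total ADD instructions: 13

13


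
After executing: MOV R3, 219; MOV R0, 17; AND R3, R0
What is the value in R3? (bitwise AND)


Register state trace:
  MOV R3, 219  → R3 = 219 (0b11011011)
  MOV R0, 17  → R0 = 17 (0b00010001)
  AND R3, R0  → R3 = 219 AND 17 = 17 (0b00010001)
Final: R3 = 17

17


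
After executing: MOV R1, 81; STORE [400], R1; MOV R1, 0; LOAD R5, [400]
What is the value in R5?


Register and memory trace:
  MOV R1, 81  → R1 = 81
  STORE [400], R1  → mem[400] = 81
  MOV R1, 0  → R1 = 0
  LOAD R5, [400]  → R5 = mem[400] = 81
Final: R5 = 81

81


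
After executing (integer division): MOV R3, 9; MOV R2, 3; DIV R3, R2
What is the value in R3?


Register state trace:
  MOV R3, 9  → R3 = 9
  MOV R2, 3  → R2 = 3
  DIV R3, R2  → R3 = 9 // 3 = 3
Final: R3 = 3

3


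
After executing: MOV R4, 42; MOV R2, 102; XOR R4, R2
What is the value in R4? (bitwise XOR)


Register state trace:
  MOV R4, 42  → R4 = 42 (0b00101010)
  MOV R2, 102  → R2 = 102 (0b01100110)
  XOR R4, R2  → R4 = 42 XOR 102 = 76 (0b01001100)
Final: R4 = 76

76


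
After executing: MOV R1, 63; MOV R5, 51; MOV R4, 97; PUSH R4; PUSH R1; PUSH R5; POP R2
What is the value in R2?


Stack trace (top is rightmost):
  MOV R1, 63  → R1 = 63
  MOV R5, 51  → R5 = 51
  MOV R4, 97  → R4 = 97
  PUSH R4  → stack: [97]
  PUSH R1  → stack: [97, 63]
  PUSH R5  → stack: [97, 63, 51]
  POP R2  → R2 = 51, stack: [97, 63]
Final: R2 = 51

51


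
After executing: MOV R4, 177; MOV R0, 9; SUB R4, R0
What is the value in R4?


Register state trace:
  MOV R4, 177  → R4 = 177
  MOV R0, 9  → R0 = 9
  SUB R4, R0  → R4 = 177 - 9 = 168
Final: R4 = 168

168


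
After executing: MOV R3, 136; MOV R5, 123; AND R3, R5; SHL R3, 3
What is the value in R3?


Register state trace:
  MOV R3, 136  → R3 = 136 (0b10001000)
  MOV R5, 123  → R5 = 123 (0b01111011)
  AND R3, R5  → R3 = 136 AND 123 = 8 (0b00001000)
  SHL R3, 3  → R3 = 8 << 3 = 64
Final: R3 = 64

64


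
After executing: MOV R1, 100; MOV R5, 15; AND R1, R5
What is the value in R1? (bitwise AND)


Register state trace:
  MOV R1, 100  → R1 = 100 (0b01100100)
  MOV R5, 15  → R5 = 15 (0b00001111)
  AND R1, R5  → R1 = 100 AND 15 = 4 (0b00000100)
Final: R1 = 4

4


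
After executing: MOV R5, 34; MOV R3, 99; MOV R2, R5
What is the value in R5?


Register state trace:
  MOV R5, 34  → R5 = 34
  MOV R3, 99  → R3 = 99
  MOV R2, R5  → R2 = 34
Final: R5 = 34

34


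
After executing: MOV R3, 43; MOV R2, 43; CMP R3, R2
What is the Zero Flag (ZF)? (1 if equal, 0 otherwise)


Register state trace:
  MOV R3, 43  → R3 = 43
  MOV R2, 43  → R2 = 43
  CMP R3, R2  → computes 43 - 43 = 0
  Result is zero, so values are equal
ZF = 1

1


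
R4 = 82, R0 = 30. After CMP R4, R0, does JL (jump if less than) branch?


Trace:
  R4 = 82, R0 = 30
  CMP R4, R0  → compares 82 vs 30
  JL checks: is 82 less than 30?
  82 > 30, so condition is false
Branch taken: No

No


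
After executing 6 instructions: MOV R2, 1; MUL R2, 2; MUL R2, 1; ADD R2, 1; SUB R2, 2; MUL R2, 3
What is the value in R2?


Register state trace:
  MOV R2, 1  → R2 = 1
  MUL R2, 2  → R2 = 1 * 2 = 2
  MUL R2, 1  → R2 = 2 * 1 = 2
  ADD R2, 1  → R2 = 2 + 1 = 3
  SUB R2, 2  → R2 = 3 - 2 = 1
  MUL R2, 3  → R2 = 1 * 3 = 3
Final: R2 = 3

3


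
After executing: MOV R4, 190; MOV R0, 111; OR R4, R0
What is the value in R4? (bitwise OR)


Register state trace:
  MOV R4, 190  → R4 = 190 (0b10111110)
  MOV R0, 111  → R0 = 111 (0b01101111)
  OR R4, R0   → R4 = 190 OR 111 = 255 (0b11111111)
Final: R4 = 255

255


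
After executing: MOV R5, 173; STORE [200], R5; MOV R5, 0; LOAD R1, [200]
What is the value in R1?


Register and memory trace:
  MOV R5, 173  → R5 = 173
  STORE [200], R5  → mem[200] = 173
  MOV R5, 0  → R5 = 0
  LOAD R1, [200]  → R1 = mem[200] = 173
Final: R1 = 173

173


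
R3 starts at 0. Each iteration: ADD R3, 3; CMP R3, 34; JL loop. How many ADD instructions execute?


Loop trace (R3 starts at 0, target 34, step 3):
  ADD #1: R3 = 0 + 3 = 3  → 3 < 34, loop
  ADD #2: R3 = 3 + 3 = 6  → 6 < 34, loop
  ADD #3: R3 = 6 + 3 = 9  → 9 < 34, loop
  ADD #4: R3 = 9 + 3 = 12  → 12 < 34, loop
  ADD #5: R3 = 12 + 3 = 15  → 15 < 34, loop
  ADD #6: R3 = 15 + 3 = 18  → 18 < 34, loop
  ADD #7: R3 = 18 + 3 = 21  → 21 < 34, loop
  ADD #8: R3 = 21 + 3 = 24  → 24 < 34, loop
  ADD #9: R3 = 24 + 3 = 27  → 27 < 34, loop
  ADD #10: R3 = 27 + 3 = 30  → 30 < 34, loop
  ADD #11: R3 = 30 + 3 = 33  → 33 < 34, loop
  ADD #12: R3 = 33 + 3 = 36  → 36 >= 34, exit
Total ADD instructions: 12

12


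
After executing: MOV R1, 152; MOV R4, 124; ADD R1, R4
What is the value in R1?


Register state trace:
  MOV R1, 152  → R1 = 152
  MOV R4, 124  → R4 = 124
  ADD R1, R4  → R1 = 152 + 124 = 276
Final: R1 = 276

276


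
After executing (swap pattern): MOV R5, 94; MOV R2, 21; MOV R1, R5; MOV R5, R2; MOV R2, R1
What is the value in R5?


Register state trace (swap pattern):
  MOV R5, 94  → R5 = 94
  MOV R2, 21  → R2 = 21
  MOV R1, R5  → R1 = 94  (save R5)
  MOV R5, R2  → R5 = 21  (R5 gets R2's value)
  MOV R2, R1  → R2 = 94  (R2 gets saved value)
Final: R5 = 21

21


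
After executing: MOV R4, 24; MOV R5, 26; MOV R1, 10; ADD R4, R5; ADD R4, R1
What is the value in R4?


Register state trace:
  MOV R4, 24  → R4 = 24
  MOV R5, 26  → R5 = 26
  MOV R1, 10  → R1 = 10
  ADD R4, R5  → R4 = 24 + 26 = 50
  ADD R4, R1  → R4 = 50 + 10 = 60
Final: R4 = 60

60


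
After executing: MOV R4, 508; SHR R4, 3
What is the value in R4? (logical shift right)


Register state trace:
  MOV R4, 508  → R4 = 508
  SHR R4, 3  → R4 = 508 >> 3 = 508 // 2^3 = 63
Final: R4 = 63

63


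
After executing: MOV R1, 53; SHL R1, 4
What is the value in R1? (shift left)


Register state trace:
  MOV R1, 53  → R1 = 53
  SHL R1, 4  → R1 = 53 << 4 = 53 * 2^4 = 848
Final: R1 = 848

848


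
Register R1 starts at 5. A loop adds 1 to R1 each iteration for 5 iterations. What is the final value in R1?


Starting value: R1 = 5
  Iter 1: R1 = 5 + 1 = 6
  Iter 2: R1 = 6 + 1 = 7
  Iter 3: R1 = 7 + 1 = 8
  Iter 4: R1 = 8 + 1 = 9
  Iter 5: R1 = 9 + 1 = 10
Final: R1 = 10

10


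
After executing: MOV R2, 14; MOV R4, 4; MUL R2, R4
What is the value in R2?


Register state trace:
  MOV R2, 14  → R2 = 14
  MOV R4, 4  → R4 = 4
  MUL R2, R4  → R2 = 14 * 4 = 56
Final: R2 = 56

56


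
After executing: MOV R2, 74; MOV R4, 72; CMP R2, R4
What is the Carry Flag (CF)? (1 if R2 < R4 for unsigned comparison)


Register state trace:
  MOV R2, 74  → R2 = 74
  MOV R4, 72  → R4 = 72
  CMP R2, R4  → unsigned 74 - 72: no borrow
  74 >= 72, so CF = 0
CF = 0

0


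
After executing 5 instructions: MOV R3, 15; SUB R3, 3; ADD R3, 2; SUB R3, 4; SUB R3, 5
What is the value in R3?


Register state trace:
  MOV R3, 15  → R3 = 15
  SUB R3, 3  → R3 = 15 - 3 = 12
  ADD R3, 2  → R3 = 12 + 2 = 14
  SUB R3, 4  → R3 = 14 - 4 = 10
  SUB R3, 5  → R3 = 10 - 5 = 5
Final: R3 = 5

5


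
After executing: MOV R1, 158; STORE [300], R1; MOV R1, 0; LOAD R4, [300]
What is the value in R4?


Register and memory trace:
  MOV R1, 158  → R1 = 158
  STORE [300], R1  → mem[300] = 158
  MOV R1, 0  → R1 = 0
  LOAD R4, [300]  → R4 = mem[300] = 158
Final: R4 = 158

158


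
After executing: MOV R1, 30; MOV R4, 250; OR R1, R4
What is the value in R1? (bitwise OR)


Register state trace:
  MOV R1, 30  → R1 = 30 (0b00011110)
  MOV R4, 250  → R4 = 250 (0b11111010)
  OR R1, R4   → R1 = 30 OR 250 = 254 (0b11111110)
Final: R1 = 254

254


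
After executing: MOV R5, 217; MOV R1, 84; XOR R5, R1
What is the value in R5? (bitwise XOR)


Register state trace:
  MOV R5, 217  → R5 = 217 (0b11011001)
  MOV R1, 84  → R1 = 84 (0b01010100)
  XOR R5, R1  → R5 = 217 XOR 84 = 141 (0b10001101)
Final: R5 = 141

141


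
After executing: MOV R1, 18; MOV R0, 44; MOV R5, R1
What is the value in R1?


Register state trace:
  MOV R1, 18  → R1 = 18
  MOV R0, 44  → R0 = 44
  MOV R5, R1  → R5 = 18
Final: R1 = 18

18


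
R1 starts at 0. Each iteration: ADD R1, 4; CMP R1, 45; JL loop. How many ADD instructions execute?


Loop trace (R1 starts at 0, target 45, step 4):
  ADD #1: R1 = 0 + 4 = 4  → 4 < 45, loop
  ADD #2: R1 = 4 + 4 = 8  → 8 < 45, loop
  ADD #3: R1 = 8 + 4 = 12  → 12 < 45, loop
  ADD #4: R1 = 12 + 4 = 16  → 16 < 45, loop
  ADD #5: R1 = 16 + 4 = 20  → 20 < 45, loop
  ADD #6: R1 = 20 + 4 = 24  → 24 < 45, loop
  ADD #7: R1 = 24 + 4 = 28  → 28 < 45, loop
  ADD #8: R1 = 28 + 4 = 32  → 32 < 45, loop
  ADD #9: R1 = 32 + 4 = 36  → 36 < 45, loop
  ADD #10: R1 = 36 + 4 = 40  → 40 < 45, loop
  ADD #11: R1 = 40 + 4 = 44  → 44 < 45, loop
  ADD #12: R1 = 44 + 4 = 48  → 48 >= 45, exit
Total ADD instructions: 12

12


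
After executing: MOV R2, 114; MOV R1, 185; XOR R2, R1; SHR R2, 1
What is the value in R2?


Register state trace:
  MOV R2, 114  → R2 = 114 (0b01110010)
  MOV R1, 185  → R1 = 185 (0b10111001)
  XOR R2, R1  → R2 = 114 XOR 185 = 203 (0b11001011)
  SHR R2, 1  → R2 = 203 >> 1 = 101
Final: R2 = 101

101


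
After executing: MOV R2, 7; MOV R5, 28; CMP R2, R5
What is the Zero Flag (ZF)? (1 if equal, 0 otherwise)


Register state trace:
  MOV R2, 7  → R2 = 7
  MOV R5, 28  → R5 = 28
  CMP R2, R5  → computes 7 - 28 = -21
  Result is nonzero, so values are not equal
ZF = 0

0


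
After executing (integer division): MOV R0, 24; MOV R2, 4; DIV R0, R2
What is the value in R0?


Register state trace:
  MOV R0, 24  → R0 = 24
  MOV R2, 4  → R2 = 4
  DIV R0, R2  → R0 = 24 // 4 = 6
Final: R0 = 6

6


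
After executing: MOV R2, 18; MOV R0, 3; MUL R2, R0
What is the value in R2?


Register state trace:
  MOV R2, 18  → R2 = 18
  MOV R0, 3  → R0 = 3
  MUL R2, R0  → R2 = 18 * 3 = 54
Final: R2 = 54

54


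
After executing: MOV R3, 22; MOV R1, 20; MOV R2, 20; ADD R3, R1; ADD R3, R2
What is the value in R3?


Register state trace:
  MOV R3, 22  → R3 = 22
  MOV R1, 20  → R1 = 20
  MOV R2, 20  → R2 = 20
  ADD R3, R1  → R3 = 22 + 20 = 42
  ADD R3, R2  → R3 = 42 + 20 = 62
Final: R3 = 62

62


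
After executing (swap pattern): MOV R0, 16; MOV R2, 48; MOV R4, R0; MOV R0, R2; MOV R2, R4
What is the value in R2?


Register state trace (swap pattern):
  MOV R0, 16  → R0 = 16
  MOV R2, 48  → R2 = 48
  MOV R4, R0  → R4 = 16  (save R0)
  MOV R0, R2  → R0 = 48  (R0 gets R2's value)
  MOV R2, R4  → R2 = 16  (R2 gets saved value)
Final: R2 = 16

16


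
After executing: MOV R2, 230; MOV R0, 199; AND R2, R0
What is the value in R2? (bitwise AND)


Register state trace:
  MOV R2, 230  → R2 = 230 (0b11100110)
  MOV R0, 199  → R0 = 199 (0b11000111)
  AND R2, R0  → R2 = 230 AND 199 = 198 (0b11000110)
Final: R2 = 198

198


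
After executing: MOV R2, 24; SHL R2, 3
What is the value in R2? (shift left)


Register state trace:
  MOV R2, 24  → R2 = 24
  SHL R2, 3  → R2 = 24 << 3 = 24 * 2^3 = 192
Final: R2 = 192

192


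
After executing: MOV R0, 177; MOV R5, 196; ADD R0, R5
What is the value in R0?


Register state trace:
  MOV R0, 177  → R0 = 177
  MOV R5, 196  → R5 = 196
  ADD R0, R5  → R0 = 177 + 196 = 373
Final: R0 = 373

373


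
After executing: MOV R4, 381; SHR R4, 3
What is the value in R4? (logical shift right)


Register state trace:
  MOV R4, 381  → R4 = 381
  SHR R4, 3  → R4 = 381 >> 3 = 381 // 2^3 = 47
Final: R4 = 47

47


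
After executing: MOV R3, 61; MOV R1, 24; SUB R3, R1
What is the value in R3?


Register state trace:
  MOV R3, 61  → R3 = 61
  MOV R1, 24  → R1 = 24
  SUB R3, R1  → R3 = 61 - 24 = 37
Final: R3 = 37

37


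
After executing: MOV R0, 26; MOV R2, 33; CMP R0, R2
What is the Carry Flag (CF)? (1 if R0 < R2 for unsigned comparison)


Register state trace:
  MOV R0, 26  → R0 = 26
  MOV R2, 33  → R2 = 33
  CMP R0, R2  → unsigned 26 - 33: borrow occurs
  26 < 33, so CF = 1
CF = 1

1


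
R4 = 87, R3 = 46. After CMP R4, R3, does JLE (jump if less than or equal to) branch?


Trace:
  R4 = 87, R3 = 46
  CMP R4, R3  → compares 87 vs 46
  JLE checks: is 87 less than or equal to 46?
  87 > 46, so condition is false
Branch taken: No

No


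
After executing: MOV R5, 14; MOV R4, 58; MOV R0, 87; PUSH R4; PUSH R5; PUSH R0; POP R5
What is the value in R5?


Stack trace (top is rightmost):
  MOV R5, 14  → R5 = 14
  MOV R4, 58  → R4 = 58
  MOV R0, 87  → R0 = 87
  PUSH R4  → stack: [58]
  PUSH R5  → stack: [58, 14]
  PUSH R0  → stack: [58, 14, 87]
  POP R5  → R5 = 87, stack: [58, 14]
Final: R5 = 87

87


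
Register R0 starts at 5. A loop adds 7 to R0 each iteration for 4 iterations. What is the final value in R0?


Starting value: R0 = 5
  Iter 1: R0 = 5 + 7 = 12
  Iter 2: R0 = 12 + 7 = 19
  Iter 3: R0 = 19 + 7 = 26
  Iter 4: R0 = 26 + 7 = 33
Final: R0 = 33

33


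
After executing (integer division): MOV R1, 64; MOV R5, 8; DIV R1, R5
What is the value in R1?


Register state trace:
  MOV R1, 64  → R1 = 64
  MOV R5, 8  → R5 = 8
  DIV R1, R5  → R1 = 64 // 8 = 8
Final: R1 = 8

8


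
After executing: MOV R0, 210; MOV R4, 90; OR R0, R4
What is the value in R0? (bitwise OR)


Register state trace:
  MOV R0, 210  → R0 = 210 (0b11010010)
  MOV R4, 90  → R4 = 90 (0b01011010)
  OR R0, R4   → R0 = 210 OR 90 = 218 (0b11011010)
Final: R0 = 218

218


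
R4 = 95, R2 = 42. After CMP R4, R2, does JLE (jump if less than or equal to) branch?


Trace:
  R4 = 95, R2 = 42
  CMP R4, R2  → compares 95 vs 42
  JLE checks: is 95 less than or equal to 42?
  95 > 42, so condition is false
Branch taken: No

No


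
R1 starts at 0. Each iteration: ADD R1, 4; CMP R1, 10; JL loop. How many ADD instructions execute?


Loop trace (R1 starts at 0, target 10, step 4):
  ADD #1: R1 = 0 + 4 = 4  → 4 < 10, loop
  ADD #2: R1 = 4 + 4 = 8  → 8 < 10, loop
  ADD #3: R1 = 8 + 4 = 12  → 12 >= 10, exit
Total ADD instructions: 3

3


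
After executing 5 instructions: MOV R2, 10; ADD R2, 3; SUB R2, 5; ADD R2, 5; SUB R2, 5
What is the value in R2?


Register state trace:
  MOV R2, 10  → R2 = 10
  ADD R2, 3  → R2 = 10 + 3 = 13
  SUB R2, 5  → R2 = 13 - 5 = 8
  ADD R2, 5  → R2 = 8 + 5 = 13
  SUB R2, 5  → R2 = 13 - 5 = 8
Final: R2 = 8

8


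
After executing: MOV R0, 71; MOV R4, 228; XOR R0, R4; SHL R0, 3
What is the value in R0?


Register state trace:
  MOV R0, 71  → R0 = 71 (0b01000111)
  MOV R4, 228  → R4 = 228 (0b11100100)
  XOR R0, R4  → R0 = 71 XOR 228 = 163 (0b10100011)
  SHL R0, 3  → R0 = 163 << 3 = 1304
Final: R0 = 1304

1304


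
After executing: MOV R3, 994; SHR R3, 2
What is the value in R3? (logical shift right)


Register state trace:
  MOV R3, 994  → R3 = 994
  SHR R3, 2  → R3 = 994 >> 2 = 994 // 2^2 = 248
Final: R3 = 248

248


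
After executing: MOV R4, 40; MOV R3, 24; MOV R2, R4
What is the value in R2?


Register state trace:
  MOV R4, 40  → R4 = 40
  MOV R3, 24  → R3 = 24
  MOV R2, R4  → R2 = 40
Final: R2 = 40

40


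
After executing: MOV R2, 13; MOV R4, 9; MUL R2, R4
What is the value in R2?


Register state trace:
  MOV R2, 13  → R2 = 13
  MOV R4, 9  → R4 = 9
  MUL R2, R4  → R2 = 13 * 9 = 117
Final: R2 = 117

117


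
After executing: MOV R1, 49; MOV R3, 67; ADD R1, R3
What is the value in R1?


Register state trace:
  MOV R1, 49  → R1 = 49
  MOV R3, 67  → R3 = 67
  ADD R1, R3  → R1 = 49 + 67 = 116
Final: R1 = 116

116
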